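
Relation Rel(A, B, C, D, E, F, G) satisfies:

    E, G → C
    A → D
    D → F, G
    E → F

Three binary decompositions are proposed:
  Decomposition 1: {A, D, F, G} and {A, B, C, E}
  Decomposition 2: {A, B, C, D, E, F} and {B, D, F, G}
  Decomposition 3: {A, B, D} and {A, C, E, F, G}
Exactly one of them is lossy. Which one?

Decomposition 3

Decomposition 1: common = {A}, closure = {A, D, F, G} → lossless.
Decomposition 2: common = {B, D, F}, closure = {B, D, F, G} → lossless.
Decomposition 3: common = {A}, closure = {A, D, F, G} → lossy.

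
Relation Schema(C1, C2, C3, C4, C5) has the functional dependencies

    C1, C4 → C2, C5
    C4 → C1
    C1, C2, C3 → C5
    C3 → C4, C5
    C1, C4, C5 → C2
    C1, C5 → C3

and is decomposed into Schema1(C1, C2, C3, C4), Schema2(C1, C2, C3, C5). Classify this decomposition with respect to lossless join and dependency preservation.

Lossless test: (C1, C2, C3)⁺ = {C1, C2, C3, C4, C5}, which contains all of one fragment — lossless.
Dependency preservation: C1, C4 → C2, C5; C3 → C4, C5; C1, C4, C5 → C2 are not contained in any single fragment, but the restricted closure of each left-hand side across the fragments still reaches the right-hand side; the remaining FDs each lie inside some fragment. All dependencies are preserved.

lossless and dependency-preserving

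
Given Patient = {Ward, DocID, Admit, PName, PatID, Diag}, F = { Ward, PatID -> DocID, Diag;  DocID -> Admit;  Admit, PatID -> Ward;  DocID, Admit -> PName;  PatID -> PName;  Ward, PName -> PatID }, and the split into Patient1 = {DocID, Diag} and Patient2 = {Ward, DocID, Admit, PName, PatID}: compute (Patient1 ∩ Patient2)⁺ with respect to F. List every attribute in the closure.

DocID, Admit, PName

Patient1 ∩ Patient2 = {DocID}.
DocID → Admit applies, adding Admit
DocID, Admit → PName applies, adding PName
Closure: {DocID, Admit, PName}.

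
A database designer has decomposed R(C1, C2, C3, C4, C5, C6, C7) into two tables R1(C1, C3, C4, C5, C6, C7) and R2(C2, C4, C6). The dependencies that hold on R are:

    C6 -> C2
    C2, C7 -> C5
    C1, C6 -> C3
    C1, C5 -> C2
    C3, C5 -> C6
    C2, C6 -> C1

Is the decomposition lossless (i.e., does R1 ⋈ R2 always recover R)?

Common attributes: R1 ∩ R2 = {C4, C6}.
Closure of {C4, C6}: C6 → C2 applies, adding C2; C2, C6 → C1 applies, adding C1; C1, C6 → C3 applies, adding C3. So (C4, C6)⁺ = {C1, C2, C3, C4, C6}.
This closure contains every attribute of R2, so R1 ∩ R2 → R2. The join is lossless.

Yes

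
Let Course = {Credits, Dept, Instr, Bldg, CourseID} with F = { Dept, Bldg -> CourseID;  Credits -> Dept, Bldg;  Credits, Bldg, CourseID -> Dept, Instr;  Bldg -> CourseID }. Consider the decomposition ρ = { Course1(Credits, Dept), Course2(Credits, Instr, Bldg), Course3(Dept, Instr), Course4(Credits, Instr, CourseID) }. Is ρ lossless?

Yes

Chase test. Columns are Credits, Dept, Instr, Bldg, CourseID; row i has aⱼ where attribute j ∈ Coursei, else bᵢⱼ.
Initial tableau (one row per fragment):
  row 1: a1 a2 b13 b14 b15
  row 2: a1 b22 a3 a4 b25
  row 3: b31 a2 a3 b34 b35
  row 4: a1 b42 a3 b44 a5
Rows 1 and 2 agree on Credits; apply Credits→Dept, Bldg and equate their Dept, Bldg entries.
Rows 1 and 4 agree on Credits; apply Credits→Dept, Bldg and equate their Dept, Bldg entries.
Rows 1 and 2 agree on Bldg; apply Bldg→CourseID and equate their CourseID entries.
Rows 1 and 4 agree on Bldg; apply Bldg→CourseID and equate their CourseID entries.
Rows 1 and 2 agree on Credits, Bldg, CourseID; apply Credits, Bldg, CourseID→Dept, Instr and equate their Dept, Instr entries.
Row 1 is now all distinguished symbols — the join is lossless.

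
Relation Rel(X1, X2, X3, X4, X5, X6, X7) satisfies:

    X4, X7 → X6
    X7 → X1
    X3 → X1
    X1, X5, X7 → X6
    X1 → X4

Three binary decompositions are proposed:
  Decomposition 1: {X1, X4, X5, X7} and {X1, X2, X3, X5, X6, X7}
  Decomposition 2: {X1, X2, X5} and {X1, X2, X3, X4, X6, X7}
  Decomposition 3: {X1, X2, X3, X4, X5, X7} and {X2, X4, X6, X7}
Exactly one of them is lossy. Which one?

Decomposition 2

Decomposition 1: common = {X1, X5, X7}, closure = {X1, X4, X5, X6, X7} → lossless.
Decomposition 2: common = {X1, X2}, closure = {X1, X2, X4} → lossy.
Decomposition 3: common = {X2, X4, X7}, closure = {X1, X2, X4, X6, X7} → lossless.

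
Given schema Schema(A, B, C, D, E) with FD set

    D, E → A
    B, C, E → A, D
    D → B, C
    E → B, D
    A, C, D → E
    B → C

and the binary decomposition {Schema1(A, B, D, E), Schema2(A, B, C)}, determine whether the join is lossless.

Common attributes: Schema1 ∩ Schema2 = {A, B}.
Closure of {A, B}: B → C applies, adding C. So (A, B)⁺ = {A, B, C}.
This closure contains every attribute of Schema2, so Schema1 ∩ Schema2 → Schema2. The join is lossless.

Yes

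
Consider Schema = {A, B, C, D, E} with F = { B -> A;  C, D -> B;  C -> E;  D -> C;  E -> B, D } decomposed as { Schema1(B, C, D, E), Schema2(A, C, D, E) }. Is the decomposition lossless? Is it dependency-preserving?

Lossless test: (C, D, E)⁺ = {A, B, C, D, E}, which contains all of one fragment — lossless.
Dependency preservation: the restricted closure of {B} across the fragments never reaches {A}, so B → A cannot be enforced without a join — not preserved.

lossless but not dependency-preserving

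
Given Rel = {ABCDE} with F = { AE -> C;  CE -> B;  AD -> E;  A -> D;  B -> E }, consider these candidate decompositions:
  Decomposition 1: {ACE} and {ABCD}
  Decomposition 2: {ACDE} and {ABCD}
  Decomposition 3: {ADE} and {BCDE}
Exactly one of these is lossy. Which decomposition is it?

Decomposition 1: common = {AC}, closure = {ABCDE} → lossless.
Decomposition 2: common = {ACD}, closure = {ABCDE} → lossless.
Decomposition 3: common = {DE}, closure = {DE} → lossy.

Decomposition 3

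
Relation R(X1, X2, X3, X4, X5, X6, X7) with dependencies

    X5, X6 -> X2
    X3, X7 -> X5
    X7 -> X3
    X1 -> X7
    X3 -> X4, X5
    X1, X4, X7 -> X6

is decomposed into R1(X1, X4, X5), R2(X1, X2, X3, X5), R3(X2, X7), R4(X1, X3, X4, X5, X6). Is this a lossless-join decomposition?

No

Chase test. Columns are X1, X2, X3, X4, X5, X6, X7; row i has aⱼ where attribute j ∈ Ri, else bᵢⱼ.
Initial tableau (one row per fragment):
  row 1: a1 b12 b13 a4 a5 b16 b17
  row 2: a1 a2 a3 b24 a5 b26 b27
  row 3: b31 a2 b33 b34 b35 b36 a7
  row 4: a1 b42 a3 a4 a5 a6 b47
Rows 1 and 2 agree on X1; apply X1→X7 and equate their X7 entries.
Rows 1 and 4 agree on X1; apply X1→X7 and equate their X7 entries.
Rows 2 and 4 agree on X3; apply X3→X4, X5 and equate their X4, X5 entries.
Rows 1 and 2 agree on X1, X4, X7; apply X1, X4, X7→X6 and equate their X6 entries.
Rows 1 and 4 agree on X1, X4, X7; apply X1, X4, X7→X6 and equate their X6 entries.
Rows 1 and 2 agree on X5, X6; apply X5, X6→X2 and equate their X2 entries.
Rows 1 and 4 agree on X5, X6; apply X5, X6→X2 and equate their X2 entries.
Rows 1 and 2 agree on X7; apply X7→X3 and equate their X3 entries.
No row becomes fully distinguished — the join is lossy.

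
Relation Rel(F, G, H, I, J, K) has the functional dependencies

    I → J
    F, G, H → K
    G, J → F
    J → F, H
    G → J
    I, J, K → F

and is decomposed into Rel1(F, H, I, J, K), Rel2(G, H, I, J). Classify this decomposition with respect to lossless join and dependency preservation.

Lossless test: (H, I, J)⁺ = {F, H, I, J}, which is a superkey of neither fragment — lossy.
Dependency preservation: the restricted closure of {F, G, H} across the fragments never reaches {K}, so F, G, H → K cannot be enforced without a join — not preserved.

lossy and not dependency-preserving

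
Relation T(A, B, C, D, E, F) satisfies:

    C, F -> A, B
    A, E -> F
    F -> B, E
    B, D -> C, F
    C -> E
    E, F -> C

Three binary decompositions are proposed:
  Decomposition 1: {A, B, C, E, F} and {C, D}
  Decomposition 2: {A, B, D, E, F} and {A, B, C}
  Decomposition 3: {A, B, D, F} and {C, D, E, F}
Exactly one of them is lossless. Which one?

Decomposition 1: common = {C}, closure = {C, E} → lossy.
Decomposition 2: common = {A, B}, closure = {A, B} → lossy.
Decomposition 3: common = {D, F}, closure = {A, B, C, D, E, F} → lossless.

Decomposition 3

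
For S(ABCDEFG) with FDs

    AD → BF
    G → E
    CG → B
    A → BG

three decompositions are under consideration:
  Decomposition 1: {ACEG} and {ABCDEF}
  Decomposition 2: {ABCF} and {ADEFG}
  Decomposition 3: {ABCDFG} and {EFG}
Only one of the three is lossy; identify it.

Decomposition 1: common = {ACE}, closure = {ABCEG} → lossless.
Decomposition 2: common = {AF}, closure = {ABEFG} → lossy.
Decomposition 3: common = {FG}, closure = {EFG} → lossless.

Decomposition 2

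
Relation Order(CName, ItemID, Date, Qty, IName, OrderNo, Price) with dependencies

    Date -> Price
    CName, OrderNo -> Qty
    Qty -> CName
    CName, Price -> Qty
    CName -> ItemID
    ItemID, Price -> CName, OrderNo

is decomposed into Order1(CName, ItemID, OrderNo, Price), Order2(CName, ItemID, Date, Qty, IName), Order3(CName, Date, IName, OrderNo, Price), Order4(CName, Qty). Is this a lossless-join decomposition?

Chase test. Columns are CName, ItemID, Date, Qty, IName, OrderNo, Price; row i has aⱼ where attribute j ∈ Orderi, else bᵢⱼ.
Initial tableau (one row per fragment):
  row 1: a1 a2 b13 b14 b15 a6 a7
  row 2: a1 a2 a3 a4 a5 b26 b27
  row 3: a1 b32 a3 b34 a5 a6 a7
  row 4: a1 b42 b43 a4 b45 b46 b47
Rows 2 and 3 agree on Date; apply Date→Price and equate their Price entries.
Rows 1 and 3 agree on CName, OrderNo; apply CName, OrderNo→Qty and equate their Qty entries.
Rows 1 and 2 agree on CName, Price; apply CName, Price→Qty and equate their Qty entries.
Rows 1 and 3 agree on CName; apply CName→ItemID and equate their ItemID entries.
Rows 1 and 4 agree on CName; apply CName→ItemID and equate their ItemID entries.
Rows 1 and 2 agree on ItemID, Price; apply ItemID, Price→CName, OrderNo and equate their CName, OrderNo entries.
Row 2 is now all distinguished symbols — the join is lossless.

Yes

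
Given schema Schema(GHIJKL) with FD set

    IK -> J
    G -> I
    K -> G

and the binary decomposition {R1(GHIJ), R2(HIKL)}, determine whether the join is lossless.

No

Common attributes: R1 ∩ R2 = {HI}.
No dependency enlarges {HI}, so (HI)⁺ = {HI}.
The closure contains neither all of R1 = {GHIJ} nor all of R2 = {HIKL}, so the common attributes are not a superkey of either fragment. The join is lossy.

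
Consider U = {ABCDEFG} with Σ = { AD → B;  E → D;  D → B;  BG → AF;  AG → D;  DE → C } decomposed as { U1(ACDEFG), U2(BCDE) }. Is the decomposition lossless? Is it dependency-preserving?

Lossless test: (CDE)⁺ = {BCDE}, which contains all of one fragment — lossless.
Dependency preservation: the restricted closure of {BG} across the fragments never reaches {AF}, so BG → AF cannot be enforced without a join — not preserved.

lossless but not dependency-preserving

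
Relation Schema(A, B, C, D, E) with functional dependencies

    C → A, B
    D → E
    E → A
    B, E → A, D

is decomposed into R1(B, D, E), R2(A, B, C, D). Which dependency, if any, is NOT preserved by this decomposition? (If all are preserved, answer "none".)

E → A

Check E → A: no single fragment contains all of {A, E}, and the restricted closure of {E} across the fragments never reaches {A}.
C → A, B is preserved.
D → E is preserved.
B, E → A, D is preserved.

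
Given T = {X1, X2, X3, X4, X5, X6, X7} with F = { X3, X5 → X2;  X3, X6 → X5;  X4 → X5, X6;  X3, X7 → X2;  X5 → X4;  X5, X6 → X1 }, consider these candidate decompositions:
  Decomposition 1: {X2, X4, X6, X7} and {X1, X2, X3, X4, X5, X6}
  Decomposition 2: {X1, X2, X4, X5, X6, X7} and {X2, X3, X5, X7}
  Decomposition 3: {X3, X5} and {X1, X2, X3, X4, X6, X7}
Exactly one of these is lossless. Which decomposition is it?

Decomposition 1: common = {X2, X4, X6}, closure = {X1, X2, X4, X5, X6} → lossy.
Decomposition 2: common = {X2, X5, X7}, closure = {X1, X2, X4, X5, X6, X7} → lossless.
Decomposition 3: common = {X3}, closure = {X3} → lossy.

Decomposition 2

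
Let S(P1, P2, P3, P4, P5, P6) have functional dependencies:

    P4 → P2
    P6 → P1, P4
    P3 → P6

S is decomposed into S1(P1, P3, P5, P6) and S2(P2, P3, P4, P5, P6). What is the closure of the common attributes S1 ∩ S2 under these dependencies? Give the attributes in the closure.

S1 ∩ S2 = {P3, P5, P6}.
P6 → P1, P4 applies, adding P1, P4
P4 → P2 applies, adding P2
Closure: {P1, P2, P3, P4, P5, P6}.

P1, P2, P3, P4, P5, P6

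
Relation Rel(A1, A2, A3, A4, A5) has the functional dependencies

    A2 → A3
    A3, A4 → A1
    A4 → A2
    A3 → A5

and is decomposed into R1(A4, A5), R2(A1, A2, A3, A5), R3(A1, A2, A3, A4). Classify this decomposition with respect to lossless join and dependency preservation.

Lossless test (chase): Rows 1 and 3 agree on A4; apply A4→A2 and equate their A2 entries. Rows 2 and 3 agree on A3; apply A3→A5 and equate their A5 entries. Rows 1 and 2 agree on A2; apply A2→A3 and equate their A3 entries. Rows 1 and 3 agree on A3, A4; apply A3, A4→A1 and equate their A1 entries. Row 1 is now all distinguished symbols — the join is lossless.
Dependency preservation: every FD's attributes lie within a single fragment, so each can be enforced locally — preserved.

lossless and dependency-preserving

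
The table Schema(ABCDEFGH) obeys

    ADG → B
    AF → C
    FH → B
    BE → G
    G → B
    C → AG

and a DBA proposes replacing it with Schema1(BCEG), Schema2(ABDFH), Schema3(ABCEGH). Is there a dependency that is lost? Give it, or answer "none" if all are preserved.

Check AF → C: no single fragment contains all of {ACF}, and the restricted closure of {AF} across the fragments never reaches {C}.
ADG → B is preserved.
FH → B is preserved.
BE → G is preserved.
G → B is preserved.
C → AG is preserved.

AF → C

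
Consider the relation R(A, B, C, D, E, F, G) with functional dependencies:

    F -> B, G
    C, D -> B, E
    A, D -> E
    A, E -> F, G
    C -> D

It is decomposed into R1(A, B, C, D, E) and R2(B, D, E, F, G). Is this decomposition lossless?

No

Common attributes: R1 ∩ R2 = {B, D, E}.
No dependency enlarges {B, D, E}, so (B, D, E)⁺ = {B, D, E}.
The closure contains neither all of R1 = {A, B, C, D, E} nor all of R2 = {B, D, E, F, G}, so the common attributes are not a superkey of either fragment. The join is lossy.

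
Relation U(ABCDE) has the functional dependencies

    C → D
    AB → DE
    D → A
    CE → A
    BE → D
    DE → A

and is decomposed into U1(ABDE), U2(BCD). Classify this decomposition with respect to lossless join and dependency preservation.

lossless and dependency-preserving

Lossless test: (BD)⁺ = {ABDE}, which contains all of one fragment — lossless.
Dependency preservation: CE → A is not contained in any single fragment, but the restricted closure of its left-hand side across the fragments still reaches the right-hand side; the remaining FDs each lie inside some fragment. All dependencies are preserved.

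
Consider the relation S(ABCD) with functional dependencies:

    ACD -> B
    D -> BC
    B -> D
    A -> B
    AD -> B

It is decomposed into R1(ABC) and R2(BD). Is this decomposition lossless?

Yes

Common attributes: R1 ∩ R2 = {B}.
Closure of {B}: B → D applies, adding D; D → BC applies, adding C. So (B)⁺ = {BCD}.
This closure contains every attribute of R2, so R1 ∩ R2 → R2. The join is lossless.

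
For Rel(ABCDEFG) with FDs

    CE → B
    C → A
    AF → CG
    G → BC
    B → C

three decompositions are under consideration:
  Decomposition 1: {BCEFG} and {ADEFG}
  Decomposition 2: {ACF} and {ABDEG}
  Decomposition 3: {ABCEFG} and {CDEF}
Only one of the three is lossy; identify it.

Decomposition 2

Decomposition 1: common = {EFG}, closure = {ABCEFG} → lossless.
Decomposition 2: common = {A}, closure = {A} → lossy.
Decomposition 3: common = {CEF}, closure = {ABCEFG} → lossless.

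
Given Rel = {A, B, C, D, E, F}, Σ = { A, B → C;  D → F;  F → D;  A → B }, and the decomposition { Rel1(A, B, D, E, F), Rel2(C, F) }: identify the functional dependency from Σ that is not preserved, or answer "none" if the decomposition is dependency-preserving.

Check A, B → C: no single fragment contains all of {A, B, C}, and the restricted closure of {A, B} across the fragments never reaches {C}.
D → F is preserved.
F → D is preserved.
A → B is preserved.

A, B → C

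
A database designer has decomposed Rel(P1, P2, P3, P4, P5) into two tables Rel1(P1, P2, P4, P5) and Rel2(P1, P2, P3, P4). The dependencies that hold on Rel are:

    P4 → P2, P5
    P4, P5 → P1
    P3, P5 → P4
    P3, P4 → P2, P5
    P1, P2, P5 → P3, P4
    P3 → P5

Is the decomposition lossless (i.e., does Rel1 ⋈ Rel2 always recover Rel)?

Common attributes: Rel1 ∩ Rel2 = {P1, P2, P4}.
Closure of {P1, P2, P4}: P4 → P2, P5 applies, adding P5; P1, P2, P5 → P3, P4 applies, adding P3. So (P1, P2, P4)⁺ = {P1, P2, P3, P4, P5}.
This closure contains every attribute of Rel1, so Rel1 ∩ Rel2 → Rel1. The join is lossless.

Yes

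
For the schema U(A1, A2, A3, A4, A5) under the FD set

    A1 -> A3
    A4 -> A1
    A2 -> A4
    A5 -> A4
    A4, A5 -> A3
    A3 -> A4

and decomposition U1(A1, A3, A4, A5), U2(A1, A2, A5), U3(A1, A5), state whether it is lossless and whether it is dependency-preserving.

lossless and dependency-preserving

Lossless test (chase): Rows 1 and 2 agree on A1; apply A1→A3 and equate their A3 entries. Rows 1 and 3 agree on A1; apply A1→A3 and equate their A3 entries. Rows 1 and 2 agree on A5; apply A5→A4 and equate their A4 entries. Rows 1 and 3 agree on A5; apply A5→A4 and equate their A4 entries. Row 2 is now all distinguished symbols — the join is lossless.
Dependency preservation: A2 → A4 is not contained in any single fragment, but the restricted closure of its left-hand side across the fragments still reaches the right-hand side; the remaining FDs each lie inside some fragment. All dependencies are preserved.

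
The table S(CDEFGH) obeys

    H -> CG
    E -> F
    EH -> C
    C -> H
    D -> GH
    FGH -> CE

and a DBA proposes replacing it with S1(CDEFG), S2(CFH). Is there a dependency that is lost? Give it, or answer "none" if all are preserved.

H → CG: restricted closure across fragments reaches CG.
E → F lies within S1.
EH → C: restricted closure across fragments reaches C.
C → H lies within S2.
D → GH: restricted closure across fragments reaches GH.
FGH → CE: restricted closure across fragments reaches CE.
Every dependency is enforceable on the fragments, so the decomposition is dependency-preserving.

none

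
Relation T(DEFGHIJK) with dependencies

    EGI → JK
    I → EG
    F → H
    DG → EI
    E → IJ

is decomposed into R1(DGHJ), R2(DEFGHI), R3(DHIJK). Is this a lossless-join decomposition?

Chase test. Columns are DEFGHIJK; row i has aⱼ where attribute j ∈ Ri, else bᵢⱼ.
Initial tableau (one row per fragment):
  row 1: a1 b12 b13 a4 a5 b16 a7 b18
  row 2: a1 a2 a3 a4 a5 a6 b27 b28
  row 3: a1 b32 b33 b34 a5 a6 a7 a8
Rows 2 and 3 agree on I; apply I→EG and equate their EG entries.
Rows 1 and 2 agree on DG; apply DG→EI and equate their EI entries.
Rows 1 and 2 agree on E; apply E→IJ and equate their IJ entries.
Rows 1 and 2 agree on EGI; apply EGI→JK and equate their JK entries.
Rows 1 and 3 agree on EGI; apply EGI→JK and equate their JK entries.
Row 2 is now all distinguished symbols — the join is lossless.

Yes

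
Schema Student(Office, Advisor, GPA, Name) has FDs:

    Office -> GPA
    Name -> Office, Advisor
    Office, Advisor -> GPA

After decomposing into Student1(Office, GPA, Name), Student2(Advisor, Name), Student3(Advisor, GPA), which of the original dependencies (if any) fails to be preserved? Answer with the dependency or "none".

Office → GPA lies within Student1.
Name → Office, Advisor: restricted closure across fragments reaches Office, Advisor.
Office, Advisor → GPA: restricted closure across fragments reaches GPA.
Every dependency is enforceable on the fragments, so the decomposition is dependency-preserving.

none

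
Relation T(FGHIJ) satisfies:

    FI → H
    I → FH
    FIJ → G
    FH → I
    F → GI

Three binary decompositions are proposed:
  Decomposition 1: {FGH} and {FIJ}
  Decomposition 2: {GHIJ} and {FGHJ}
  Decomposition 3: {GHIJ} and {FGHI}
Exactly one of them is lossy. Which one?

Decomposition 2

Decomposition 1: common = {F}, closure = {FGHI} → lossless.
Decomposition 2: common = {GHJ}, closure = {GHJ} → lossy.
Decomposition 3: common = {GHI}, closure = {FGHI} → lossless.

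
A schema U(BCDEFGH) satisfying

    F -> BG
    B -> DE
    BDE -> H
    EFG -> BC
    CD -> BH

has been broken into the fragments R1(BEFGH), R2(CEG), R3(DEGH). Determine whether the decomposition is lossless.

Chase test. Columns are BCDEFGH; row i has aⱼ where attribute j ∈ Ri, else bᵢⱼ.
Initial tableau (one row per fragment):
  row 1: a1 b12 b13 a4 a5 a6 a7
  row 2: b21 a2 b23 a4 b25 a6 b27
  row 3: b31 b32 a3 a4 b35 a6 a7
No row becomes fully distinguished — the join is lossy.

No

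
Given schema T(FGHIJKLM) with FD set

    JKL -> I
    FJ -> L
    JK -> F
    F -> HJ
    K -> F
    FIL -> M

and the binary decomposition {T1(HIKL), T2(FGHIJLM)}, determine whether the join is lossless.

Common attributes: T1 ∩ T2 = {HIL}.
No dependency enlarges {HIL}, so (HIL)⁺ = {HIL}.
The closure contains neither all of T1 = {HIKL} nor all of T2 = {FGHIJLM}, so the common attributes are not a superkey of either fragment. The join is lossy.

No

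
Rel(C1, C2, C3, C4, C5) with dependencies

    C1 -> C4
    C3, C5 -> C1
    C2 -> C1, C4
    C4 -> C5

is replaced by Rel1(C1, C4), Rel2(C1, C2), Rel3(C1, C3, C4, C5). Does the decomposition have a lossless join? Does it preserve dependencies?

Lossless test (chase): Rows 1 and 2 agree on C1; apply C1→C4 and equate their C4 entries. Rows 1 and 2 agree on C4; apply C4→C5 and equate their C5 entries. Rows 1 and 3 agree on C4; apply C4→C5 and equate their C5 entries. No row becomes fully distinguished — the join is lossy.
Dependency preservation: C2 → C1, C4 is not contained in any single fragment, but the restricted closure of its left-hand side across the fragments still reaches the right-hand side; the remaining FDs each lie inside some fragment. All dependencies are preserved.

lossy but dependency-preserving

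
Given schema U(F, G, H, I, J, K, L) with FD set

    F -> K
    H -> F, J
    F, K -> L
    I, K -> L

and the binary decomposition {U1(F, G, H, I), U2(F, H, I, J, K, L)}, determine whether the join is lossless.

Common attributes: U1 ∩ U2 = {F, H, I}.
Closure of {F, H, I}: F → K applies, adding K; H → F, J applies, adding J; F, K → L applies, adding L. So (F, H, I)⁺ = {F, H, I, J, K, L}.
This closure contains every attribute of U2, so U1 ∩ U2 → U2. The join is lossless.

Yes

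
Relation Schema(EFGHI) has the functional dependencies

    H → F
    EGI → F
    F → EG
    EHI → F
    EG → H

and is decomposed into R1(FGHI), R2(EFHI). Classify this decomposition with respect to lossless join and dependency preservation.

Lossless test: (FHI)⁺ = {EFGHI}, which contains all of one fragment — lossless.
Dependency preservation: the restricted closure of {EGI} across the fragments never reaches {F}, so EGI → F cannot be enforced without a join — not preserved.

lossless but not dependency-preserving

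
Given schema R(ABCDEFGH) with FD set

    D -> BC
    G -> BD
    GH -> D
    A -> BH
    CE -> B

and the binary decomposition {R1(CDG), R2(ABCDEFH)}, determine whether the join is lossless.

Common attributes: R1 ∩ R2 = {CD}.
Closure of {CD}: D → BC applies, adding B. So (CD)⁺ = {BCD}.
The closure contains neither all of R1 = {CDG} nor all of R2 = {ABCDEFH}, so the common attributes are not a superkey of either fragment. The join is lossy.

No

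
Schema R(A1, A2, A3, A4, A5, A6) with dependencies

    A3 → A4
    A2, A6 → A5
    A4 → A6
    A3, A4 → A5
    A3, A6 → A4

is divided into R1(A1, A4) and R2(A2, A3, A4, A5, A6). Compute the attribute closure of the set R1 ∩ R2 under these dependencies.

R1 ∩ R2 = {A4}.
A4 → A6 applies, adding A6
Closure: {A4, A6}.

A4, A6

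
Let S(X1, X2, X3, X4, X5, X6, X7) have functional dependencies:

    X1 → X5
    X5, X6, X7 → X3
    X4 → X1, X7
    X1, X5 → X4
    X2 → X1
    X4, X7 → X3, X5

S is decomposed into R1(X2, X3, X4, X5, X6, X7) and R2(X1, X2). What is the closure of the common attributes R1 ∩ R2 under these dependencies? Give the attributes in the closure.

R1 ∩ R2 = {X2}.
X2 → X1 applies, adding X1
X1 → X5 applies, adding X5
X1, X5 → X4 applies, adding X4
X4 → X1, X7 applies, adding X7
X4, X7 → X3, X5 applies, adding X3
Closure: {X1, X2, X3, X4, X5, X7}.

X1, X2, X3, X4, X5, X7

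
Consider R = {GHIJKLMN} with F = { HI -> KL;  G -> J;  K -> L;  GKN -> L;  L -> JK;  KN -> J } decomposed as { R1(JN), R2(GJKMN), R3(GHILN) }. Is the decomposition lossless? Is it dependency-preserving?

Lossless test (chase): Rows 2 and 3 agree on G; apply G→J and equate their J entries. No row becomes fully distinguished — the join is lossy.
Dependency preservation: the restricted closure of {HI} across the fragments never reaches {KL}, so HI → KL cannot be enforced without a join — not preserved.

lossy and not dependency-preserving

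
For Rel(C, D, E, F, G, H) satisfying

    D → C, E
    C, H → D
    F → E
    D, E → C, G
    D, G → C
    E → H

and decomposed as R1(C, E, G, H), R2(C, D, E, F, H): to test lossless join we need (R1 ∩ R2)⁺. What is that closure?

R1 ∩ R2 = {C, E, H}.
C, H → D applies, adding D
D, E → C, G applies, adding G
Closure: {C, D, E, G, H}.

C, D, E, G, H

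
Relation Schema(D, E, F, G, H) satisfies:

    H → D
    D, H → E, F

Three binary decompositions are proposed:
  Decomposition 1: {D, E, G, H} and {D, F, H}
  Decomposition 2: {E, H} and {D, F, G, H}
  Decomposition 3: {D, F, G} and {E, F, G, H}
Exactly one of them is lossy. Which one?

Decomposition 1: common = {D, H}, closure = {D, E, F, H} → lossless.
Decomposition 2: common = {H}, closure = {D, E, F, H} → lossless.
Decomposition 3: common = {F, G}, closure = {F, G} → lossy.

Decomposition 3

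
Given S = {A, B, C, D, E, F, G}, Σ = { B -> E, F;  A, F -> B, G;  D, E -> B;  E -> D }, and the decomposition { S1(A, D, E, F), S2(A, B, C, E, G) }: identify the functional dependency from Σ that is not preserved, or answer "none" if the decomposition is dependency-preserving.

B → E, F: restricted closure across fragments reaches E, F.
A, F → B, G: restricted closure across fragments reaches B, G.
D, E → B: restricted closure across fragments reaches B.
E → D lies within S1.
Every dependency is enforceable on the fragments, so the decomposition is dependency-preserving.

none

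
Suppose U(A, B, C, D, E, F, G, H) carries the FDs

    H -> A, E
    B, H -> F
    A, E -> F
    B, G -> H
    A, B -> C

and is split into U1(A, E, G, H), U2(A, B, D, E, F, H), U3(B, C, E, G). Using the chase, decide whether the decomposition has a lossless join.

Chase test. Columns are A, B, C, D, E, F, G, H; row i has aⱼ where attribute j ∈ Ui, else bᵢⱼ.
Initial tableau (one row per fragment):
  row 1: a1 b12 b13 b14 a5 b16 a7 a8
  row 2: a1 a2 b23 a4 a5 a6 b27 a8
  row 3: b31 a2 a3 b34 a5 b36 a7 b38
Rows 1 and 2 agree on A, E; apply A, E→F and equate their F entries.
No row becomes fully distinguished — the join is lossy.

No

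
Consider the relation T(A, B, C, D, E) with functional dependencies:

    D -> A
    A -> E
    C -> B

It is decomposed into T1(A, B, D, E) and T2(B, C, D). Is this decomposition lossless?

Common attributes: T1 ∩ T2 = {B, D}.
Closure of {B, D}: D → A applies, adding A; A → E applies, adding E. So (B, D)⁺ = {A, B, D, E}.
This closure contains every attribute of T1, so T1 ∩ T2 → T1. The join is lossless.

Yes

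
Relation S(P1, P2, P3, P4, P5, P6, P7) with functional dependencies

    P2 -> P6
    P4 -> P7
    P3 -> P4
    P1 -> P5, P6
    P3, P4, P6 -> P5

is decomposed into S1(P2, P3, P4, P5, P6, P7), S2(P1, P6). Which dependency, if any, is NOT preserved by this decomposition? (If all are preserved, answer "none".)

Check P1 → P5, P6: no single fragment contains all of {P1, P5, P6}, and the restricted closure of {P1} across the fragments never reaches {P5, P6}.
P2 → P6 is preserved.
P4 → P7 is preserved.
P3 → P4 is preserved.
P3, P4, P6 → P5 is preserved.

P1 -> P5, P6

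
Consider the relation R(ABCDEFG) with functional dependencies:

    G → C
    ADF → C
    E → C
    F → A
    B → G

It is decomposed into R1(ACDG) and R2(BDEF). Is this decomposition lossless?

No

Common attributes: R1 ∩ R2 = {D}.
No dependency enlarges {D}, so (D)⁺ = {D}.
The closure contains neither all of R1 = {ACDG} nor all of R2 = {BDEF}, so the common attributes are not a superkey of either fragment. The join is lossy.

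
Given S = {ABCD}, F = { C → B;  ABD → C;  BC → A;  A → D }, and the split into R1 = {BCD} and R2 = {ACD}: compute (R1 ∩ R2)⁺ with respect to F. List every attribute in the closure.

R1 ∩ R2 = {CD}.
C → B applies, adding B
BC → A applies, adding A
Closure: {ABCD}.

ABCD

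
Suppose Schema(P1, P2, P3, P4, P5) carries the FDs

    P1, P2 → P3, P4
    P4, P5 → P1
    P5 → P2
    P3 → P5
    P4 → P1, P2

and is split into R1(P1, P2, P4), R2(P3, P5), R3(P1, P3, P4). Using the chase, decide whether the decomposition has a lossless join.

Yes

Chase test. Columns are P1, P2, P3, P4, P5; row i has aⱼ where attribute j ∈ Ri, else bᵢⱼ.
Initial tableau (one row per fragment):
  row 1: a1 a2 b13 a4 b15
  row 2: b21 b22 a3 b24 a5
  row 3: a1 b32 a3 a4 b35
Rows 2 and 3 agree on P3; apply P3→P5 and equate their P5 entries.
Rows 1 and 3 agree on P4; apply P4→P1, P2 and equate their P1, P2 entries.
Rows 1 and 3 agree on P1, P2; apply P1, P2→P3, P4 and equate their P3, P4 entries.
Rows 2 and 3 agree on P5; apply P5→P2 and equate their P2 entries.
Rows 1 and 2 agree on P3; apply P3→P5 and equate their P5 entries.
Row 1 is now all distinguished symbols — the join is lossless.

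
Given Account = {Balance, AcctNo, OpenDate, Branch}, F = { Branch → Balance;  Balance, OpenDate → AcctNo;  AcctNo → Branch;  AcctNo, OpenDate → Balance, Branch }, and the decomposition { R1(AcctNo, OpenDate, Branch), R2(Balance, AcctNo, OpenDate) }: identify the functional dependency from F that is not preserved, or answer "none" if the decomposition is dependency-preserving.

Branch → Balance

Check Branch → Balance: no single fragment contains all of {Balance, Branch}, and the restricted closure of {Branch} across the fragments never reaches {Balance}.
Balance, OpenDate → AcctNo is preserved.
AcctNo → Branch is preserved.
AcctNo, OpenDate → Balance, Branch is preserved.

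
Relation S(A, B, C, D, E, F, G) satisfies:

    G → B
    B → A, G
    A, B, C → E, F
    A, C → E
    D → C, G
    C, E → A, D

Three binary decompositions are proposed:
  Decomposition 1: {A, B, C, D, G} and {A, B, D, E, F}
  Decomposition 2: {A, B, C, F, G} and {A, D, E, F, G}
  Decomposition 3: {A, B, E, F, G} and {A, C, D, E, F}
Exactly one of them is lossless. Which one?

Decomposition 1

Decomposition 1: common = {A, B, D}, closure = {A, B, C, D, E, F, G} → lossless.
Decomposition 2: common = {A, F, G}, closure = {A, B, F, G} → lossy.
Decomposition 3: common = {A, E, F}, closure = {A, E, F} → lossy.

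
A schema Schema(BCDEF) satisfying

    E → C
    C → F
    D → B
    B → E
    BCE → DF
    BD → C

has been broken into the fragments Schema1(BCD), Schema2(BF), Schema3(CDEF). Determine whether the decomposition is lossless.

Yes

Chase test. Columns are BCDEF; row i has aⱼ where attribute j ∈ Schemai, else bᵢⱼ.
Initial tableau (one row per fragment):
  row 1: a1 a2 a3 b14 b15
  row 2: a1 b22 b23 b24 a5
  row 3: b31 a2 a3 a4 a5
Rows 1 and 3 agree on C; apply C→F and equate their F entries.
Rows 1 and 3 agree on D; apply D→B and equate their B entries.
Rows 1 and 2 agree on B; apply B→E and equate their E entries.
Rows 1 and 3 agree on B; apply B→E and equate their E entries.
Rows 1 and 2 agree on E; apply E→C and equate their C entries.
Rows 1 and 2 agree on BCE; apply BCE→DF and equate their DF entries.
Row 1 is now all distinguished symbols — the join is lossless.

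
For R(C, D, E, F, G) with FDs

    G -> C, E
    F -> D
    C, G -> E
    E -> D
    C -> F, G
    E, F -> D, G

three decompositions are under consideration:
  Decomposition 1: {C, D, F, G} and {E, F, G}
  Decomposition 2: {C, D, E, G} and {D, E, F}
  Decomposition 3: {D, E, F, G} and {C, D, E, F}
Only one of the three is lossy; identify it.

Decomposition 1: common = {F, G}, closure = {C, D, E, F, G} → lossless.
Decomposition 2: common = {D, E}, closure = {D, E} → lossy.
Decomposition 3: common = {D, E, F}, closure = {C, D, E, F, G} → lossless.

Decomposition 2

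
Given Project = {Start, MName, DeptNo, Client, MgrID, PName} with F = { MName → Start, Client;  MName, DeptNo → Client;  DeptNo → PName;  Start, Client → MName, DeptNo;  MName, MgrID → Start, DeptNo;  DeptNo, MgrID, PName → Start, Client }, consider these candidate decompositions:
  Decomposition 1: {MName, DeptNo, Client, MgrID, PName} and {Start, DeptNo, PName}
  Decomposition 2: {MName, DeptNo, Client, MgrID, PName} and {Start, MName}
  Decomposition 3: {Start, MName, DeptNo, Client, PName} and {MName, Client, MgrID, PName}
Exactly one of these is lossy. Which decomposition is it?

Decomposition 1: common = {DeptNo, PName}, closure = {DeptNo, PName} → lossy.
Decomposition 2: common = {MName}, closure = {Start, MName, DeptNo, Client, PName} → lossless.
Decomposition 3: common = {MName, Client, PName}, closure = {Start, MName, DeptNo, Client, PName} → lossless.

Decomposition 1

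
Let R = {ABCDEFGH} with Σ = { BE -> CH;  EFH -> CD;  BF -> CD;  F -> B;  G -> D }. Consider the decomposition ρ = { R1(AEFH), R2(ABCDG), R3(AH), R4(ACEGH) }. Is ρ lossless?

Chase test. Columns are ABCDEFGH; row i has aⱼ where attribute j ∈ Ri, else bᵢⱼ.
Initial tableau (one row per fragment):
  row 1: a1 b12 b13 b14 a5 a6 b17 a8
  row 2: a1 a2 a3 a4 b25 b26 a7 b28
  row 3: a1 b32 b33 b34 b35 b36 b37 a8
  row 4: a1 b42 a3 b44 a5 b46 a7 a8
Rows 2 and 4 agree on G; apply G→D and equate their D entries.
No row becomes fully distinguished — the join is lossy.

No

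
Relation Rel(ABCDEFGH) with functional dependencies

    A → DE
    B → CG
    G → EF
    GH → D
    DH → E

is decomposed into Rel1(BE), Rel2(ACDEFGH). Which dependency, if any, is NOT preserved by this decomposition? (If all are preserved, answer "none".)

Check B → CG: no single fragment contains all of {BCG}, and the restricted closure of {B} across the fragments never reaches {CG}.
A → DE is preserved.
G → EF is preserved.
GH → D is preserved.
DH → E is preserved.

B → CG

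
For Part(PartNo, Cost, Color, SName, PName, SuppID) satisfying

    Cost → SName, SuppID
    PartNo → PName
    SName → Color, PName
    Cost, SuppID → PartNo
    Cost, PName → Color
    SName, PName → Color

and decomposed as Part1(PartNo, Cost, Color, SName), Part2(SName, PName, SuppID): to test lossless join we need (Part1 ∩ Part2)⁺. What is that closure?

Color, SName, PName

Part1 ∩ Part2 = {SName}.
SName → Color, PName applies, adding Color, PName
Closure: {Color, SName, PName}.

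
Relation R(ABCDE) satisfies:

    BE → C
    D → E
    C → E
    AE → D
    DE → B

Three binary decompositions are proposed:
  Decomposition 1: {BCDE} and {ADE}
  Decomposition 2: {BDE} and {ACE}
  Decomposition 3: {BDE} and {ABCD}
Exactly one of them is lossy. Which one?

Decomposition 2

Decomposition 1: common = {DE}, closure = {BCDE} → lossless.
Decomposition 2: common = {E}, closure = {E} → lossy.
Decomposition 3: common = {BD}, closure = {BCDE} → lossless.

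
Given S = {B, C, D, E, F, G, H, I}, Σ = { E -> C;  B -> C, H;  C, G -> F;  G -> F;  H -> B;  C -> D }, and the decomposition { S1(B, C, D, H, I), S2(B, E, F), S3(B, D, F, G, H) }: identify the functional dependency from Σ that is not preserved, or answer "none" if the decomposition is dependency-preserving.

E -> C

Check E → C: no single fragment contains all of {C, E}, and the restricted closure of {E} across the fragments never reaches {C}.
B → C, H is preserved.
C, G → F is preserved.
G → F is preserved.
H → B is preserved.
C → D is preserved.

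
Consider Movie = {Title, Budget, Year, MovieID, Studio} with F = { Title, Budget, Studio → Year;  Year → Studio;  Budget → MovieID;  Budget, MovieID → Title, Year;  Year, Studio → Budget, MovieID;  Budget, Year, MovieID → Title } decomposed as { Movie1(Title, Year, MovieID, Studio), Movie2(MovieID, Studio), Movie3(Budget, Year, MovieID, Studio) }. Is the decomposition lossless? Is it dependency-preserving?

Lossless test (chase): Rows 1 and 3 agree on Year, Studio; apply Year, Studio→Budget, MovieID and equate their Budget, MovieID entries. Rows 1 and 3 agree on Budget, Year, MovieID; apply Budget, Year, MovieID→Title and equate their Title entries. Row 1 is now all distinguished symbols — the join is lossless.
Dependency preservation: Title, Budget, Studio → Year; Budget, MovieID → Title, Year; Budget, Year, MovieID → Title are not contained in any single fragment, but the restricted closure of each left-hand side across the fragments still reaches the right-hand side; the remaining FDs each lie inside some fragment. All dependencies are preserved.

lossless and dependency-preserving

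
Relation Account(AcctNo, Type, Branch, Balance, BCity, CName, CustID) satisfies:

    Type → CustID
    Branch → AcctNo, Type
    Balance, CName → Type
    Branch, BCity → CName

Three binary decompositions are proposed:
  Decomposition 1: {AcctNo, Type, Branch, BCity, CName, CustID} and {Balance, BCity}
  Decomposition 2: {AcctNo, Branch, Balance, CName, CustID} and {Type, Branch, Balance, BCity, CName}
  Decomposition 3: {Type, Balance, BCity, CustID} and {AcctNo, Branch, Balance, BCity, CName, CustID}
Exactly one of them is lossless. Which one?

Decomposition 2

Decomposition 1: common = {BCity}, closure = {BCity} → lossy.
Decomposition 2: common = {Branch, Balance, CName}, closure = {AcctNo, Type, Branch, Balance, CName, CustID} → lossless.
Decomposition 3: common = {Balance, BCity, CustID}, closure = {Balance, BCity, CustID} → lossy.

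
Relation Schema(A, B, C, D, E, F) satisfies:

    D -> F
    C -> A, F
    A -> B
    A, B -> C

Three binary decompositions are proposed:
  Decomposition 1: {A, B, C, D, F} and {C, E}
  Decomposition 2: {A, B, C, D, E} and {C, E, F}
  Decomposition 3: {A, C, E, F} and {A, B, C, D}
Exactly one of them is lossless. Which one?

Decomposition 2

Decomposition 1: common = {C}, closure = {A, B, C, F} → lossy.
Decomposition 2: common = {C, E}, closure = {A, B, C, E, F} → lossless.
Decomposition 3: common = {A, C}, closure = {A, B, C, F} → lossy.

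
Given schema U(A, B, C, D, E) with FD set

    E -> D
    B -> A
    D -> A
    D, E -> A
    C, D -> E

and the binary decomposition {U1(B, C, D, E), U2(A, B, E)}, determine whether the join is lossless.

Yes

Common attributes: U1 ∩ U2 = {B, E}.
Closure of {B, E}: E → D applies, adding D; B → A applies, adding A. So (B, E)⁺ = {A, B, D, E}.
This closure contains every attribute of U2, so U1 ∩ U2 → U2. The join is lossless.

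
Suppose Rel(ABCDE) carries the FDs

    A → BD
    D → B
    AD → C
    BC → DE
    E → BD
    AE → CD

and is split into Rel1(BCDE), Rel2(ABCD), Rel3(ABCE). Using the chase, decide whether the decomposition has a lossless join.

Yes

Chase test. Columns are ABCDE; row i has aⱼ where attribute j ∈ Reli, else bᵢⱼ.
Initial tableau (one row per fragment):
  row 1: b11 a2 a3 a4 a5
  row 2: a1 a2 a3 a4 b25
  row 3: a1 a2 a3 b34 a5
Rows 2 and 3 agree on A; apply A→BD and equate their BD entries.
Rows 1 and 2 agree on BC; apply BC→DE and equate their DE entries.
Row 2 is now all distinguished symbols — the join is lossless.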